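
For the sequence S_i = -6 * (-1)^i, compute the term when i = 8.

S_8 = -6 * (-1)^8 = -6 * 1 = -6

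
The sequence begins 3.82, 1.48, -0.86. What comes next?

Differences: 1.48 - 3.82 = -2.34
This is an arithmetic sequence with common difference d = -2.34.
Next term = -0.86 + -2.34 = -3.2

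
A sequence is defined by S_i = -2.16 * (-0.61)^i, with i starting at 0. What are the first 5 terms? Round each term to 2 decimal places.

This is a geometric sequence.
i=0: S_0 = -2.16 * (-0.61)^0 = -2.16
i=1: S_1 = -2.16 * (-0.61)^1 ≈ 1.32
i=2: S_2 = -2.16 * (-0.61)^2 ≈ -0.8
i=3: S_3 = -2.16 * (-0.61)^3 ≈ 0.49
i=4: S_4 = -2.16 * (-0.61)^4 ≈ -0.3
The first 5 terms are: [-2.16, 1.32, -0.8, 0.49, -0.3]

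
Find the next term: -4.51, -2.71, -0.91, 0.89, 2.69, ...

Differences: -2.71 - -4.51 = 1.8
This is an arithmetic sequence with common difference d = 1.8.
Next term = 2.69 + 1.8 = 4.49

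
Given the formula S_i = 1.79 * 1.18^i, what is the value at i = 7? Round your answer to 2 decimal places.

S_7 = 1.79 * 1.18^7 ≈ 1.79 * 3.1855 ≈ 5.7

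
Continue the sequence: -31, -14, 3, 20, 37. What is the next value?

Differences: -14 - -31 = 17
This is an arithmetic sequence with common difference d = 17.
Next term = 37 + 17 = 54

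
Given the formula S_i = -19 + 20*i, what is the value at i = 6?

S_6 = -19 + 20*6 = -19 + 120 = 101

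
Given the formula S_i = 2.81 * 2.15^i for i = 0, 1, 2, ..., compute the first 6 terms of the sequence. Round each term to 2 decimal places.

This is a geometric sequence.
i=0: S_0 = 2.81 * 2.15^0 = 2.81
i=1: S_1 = 2.81 * 2.15^1 ≈ 6.04
i=2: S_2 = 2.81 * 2.15^2 ≈ 12.99
i=3: S_3 = 2.81 * 2.15^3 ≈ 27.93
i=4: S_4 = 2.81 * 2.15^4 ≈ 60.04
i=5: S_5 = 2.81 * 2.15^5 ≈ 129.09
The first 6 terms are: [2.81, 6.04, 12.99, 27.93, 60.04, 129.09]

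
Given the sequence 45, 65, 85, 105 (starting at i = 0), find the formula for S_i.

Check differences: 65 - 45 = 20
85 - 65 = 20
Common difference d = 20.
First term a = 45.
Formula: S_i = 45 + 20*i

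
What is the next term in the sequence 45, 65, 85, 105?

Differences: 65 - 45 = 20
This is an arithmetic sequence with common difference d = 20.
Next term = 105 + 20 = 125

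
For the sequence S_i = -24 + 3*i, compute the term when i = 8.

S_8 = -24 + 3*8 = -24 + 24 = 0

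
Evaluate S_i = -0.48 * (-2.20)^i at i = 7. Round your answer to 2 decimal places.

S_7 = -0.48 * (-2.2)^7 ≈ -0.48 * -249.4358 ≈ 119.73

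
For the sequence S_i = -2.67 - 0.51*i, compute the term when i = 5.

S_5 = -2.67 + -0.51*5 = -2.67 + -2.55 = -5.22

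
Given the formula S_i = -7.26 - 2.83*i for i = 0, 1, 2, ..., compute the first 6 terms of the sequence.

This is an arithmetic sequence.
i=0: S_0 = -7.26 + -2.83*0 = -7.26
i=1: S_1 = -7.26 + -2.83*1 = -10.09
i=2: S_2 = -7.26 + -2.83*2 = -12.92
i=3: S_3 = -7.26 + -2.83*3 = -15.75
i=4: S_4 = -7.26 + -2.83*4 = -18.58
i=5: S_5 = -7.26 + -2.83*5 = -21.41
The first 6 terms are: [-7.26, -10.09, -12.92, -15.75, -18.58, -21.41]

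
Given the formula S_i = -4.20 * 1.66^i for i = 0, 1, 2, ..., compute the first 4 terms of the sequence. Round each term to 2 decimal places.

This is a geometric sequence.
i=0: S_0 = -4.2 * 1.66^0 = -4.2
i=1: S_1 = -4.2 * 1.66^1 ≈ -6.97
i=2: S_2 = -4.2 * 1.66^2 ≈ -11.57
i=3: S_3 = -4.2 * 1.66^3 ≈ -19.21
The first 4 terms are: [-4.2, -6.97, -11.57, -19.21]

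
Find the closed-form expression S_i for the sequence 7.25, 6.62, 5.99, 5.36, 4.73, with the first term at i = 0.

Check differences: 6.62 - 7.25 = -0.63
5.99 - 6.62 = -0.63
Common difference d = -0.63.
First term a = 7.25.
Formula: S_i = 7.25 - 0.63*i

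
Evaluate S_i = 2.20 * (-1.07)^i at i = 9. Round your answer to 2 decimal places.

S_9 = 2.2 * (-1.07)^9 ≈ 2.2 * -1.8385 ≈ -4.04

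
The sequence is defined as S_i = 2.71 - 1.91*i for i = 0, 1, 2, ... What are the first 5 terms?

This is an arithmetic sequence.
i=0: S_0 = 2.71 + -1.91*0 = 2.71
i=1: S_1 = 2.71 + -1.91*1 = 0.8
i=2: S_2 = 2.71 + -1.91*2 = -1.11
i=3: S_3 = 2.71 + -1.91*3 = -3.02
i=4: S_4 = 2.71 + -1.91*4 = -4.93
The first 5 terms are: [2.71, 0.8, -1.11, -3.02, -4.93]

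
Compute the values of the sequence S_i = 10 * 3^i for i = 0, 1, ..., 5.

This is a geometric sequence.
i=0: S_0 = 10 * 3^0 = 10
i=1: S_1 = 10 * 3^1 = 30
i=2: S_2 = 10 * 3^2 = 90
i=3: S_3 = 10 * 3^3 = 270
i=4: S_4 = 10 * 3^4 = 810
i=5: S_5 = 10 * 3^5 = 2430
The first 6 terms are: [10, 30, 90, 270, 810, 2430]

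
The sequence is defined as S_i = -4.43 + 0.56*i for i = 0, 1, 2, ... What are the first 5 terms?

This is an arithmetic sequence.
i=0: S_0 = -4.43 + 0.56*0 = -4.43
i=1: S_1 = -4.43 + 0.56*1 = -3.87
i=2: S_2 = -4.43 + 0.56*2 = -3.31
i=3: S_3 = -4.43 + 0.56*3 = -2.75
i=4: S_4 = -4.43 + 0.56*4 = -2.19
The first 5 terms are: [-4.43, -3.87, -3.31, -2.75, -2.19]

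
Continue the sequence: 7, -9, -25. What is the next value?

Differences: -9 - 7 = -16
This is an arithmetic sequence with common difference d = -16.
Next term = -25 + -16 = -41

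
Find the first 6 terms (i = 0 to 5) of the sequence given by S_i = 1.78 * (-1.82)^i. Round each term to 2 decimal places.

This is a geometric sequence.
i=0: S_0 = 1.78 * (-1.82)^0 = 1.78
i=1: S_1 = 1.78 * (-1.82)^1 ≈ -3.24
i=2: S_2 = 1.78 * (-1.82)^2 ≈ 5.9
i=3: S_3 = 1.78 * (-1.82)^3 ≈ -10.73
i=4: S_4 = 1.78 * (-1.82)^4 ≈ 19.53
i=5: S_5 = 1.78 * (-1.82)^5 ≈ -35.54
The first 6 terms are: [1.78, -3.24, 5.9, -10.73, 19.53, -35.54]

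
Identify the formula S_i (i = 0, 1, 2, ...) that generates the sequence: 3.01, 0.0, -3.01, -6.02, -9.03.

Check differences: 0.0 - 3.01 = -3.01
-3.01 - 0.0 = -3.01
Common difference d = -3.01.
First term a = 3.01.
Formula: S_i = 3.01 - 3.01*i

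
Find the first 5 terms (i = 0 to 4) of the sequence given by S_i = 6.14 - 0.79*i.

This is an arithmetic sequence.
i=0: S_0 = 6.14 + -0.79*0 = 6.14
i=1: S_1 = 6.14 + -0.79*1 = 5.35
i=2: S_2 = 6.14 + -0.79*2 = 4.56
i=3: S_3 = 6.14 + -0.79*3 = 3.77
i=4: S_4 = 6.14 + -0.79*4 = 2.98
The first 5 terms are: [6.14, 5.35, 4.56, 3.77, 2.98]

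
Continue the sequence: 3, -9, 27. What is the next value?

Ratios: -9 / 3 = -3.0
This is a geometric sequence with common ratio r = -3.
Next term = 27 * -3 = -81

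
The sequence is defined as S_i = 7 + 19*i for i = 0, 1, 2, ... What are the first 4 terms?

This is an arithmetic sequence.
i=0: S_0 = 7 + 19*0 = 7
i=1: S_1 = 7 + 19*1 = 26
i=2: S_2 = 7 + 19*2 = 45
i=3: S_3 = 7 + 19*3 = 64
The first 4 terms are: [7, 26, 45, 64]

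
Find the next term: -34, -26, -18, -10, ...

Differences: -26 - -34 = 8
This is an arithmetic sequence with common difference d = 8.
Next term = -10 + 8 = -2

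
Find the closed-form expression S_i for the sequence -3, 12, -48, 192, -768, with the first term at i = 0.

Check ratios: 12 / -3 = -4.0
Common ratio r = -4.
First term a = -3.
Formula: S_i = -3 * (-4)^i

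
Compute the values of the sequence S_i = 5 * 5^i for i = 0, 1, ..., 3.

This is a geometric sequence.
i=0: S_0 = 5 * 5^0 = 5
i=1: S_1 = 5 * 5^1 = 25
i=2: S_2 = 5 * 5^2 = 125
i=3: S_3 = 5 * 5^3 = 625
The first 4 terms are: [5, 25, 125, 625]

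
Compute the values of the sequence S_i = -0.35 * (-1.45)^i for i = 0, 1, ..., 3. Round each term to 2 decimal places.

This is a geometric sequence.
i=0: S_0 = -0.35 * (-1.45)^0 = -0.35
i=1: S_1 = -0.35 * (-1.45)^1 ≈ 0.51
i=2: S_2 = -0.35 * (-1.45)^2 ≈ -0.74
i=3: S_3 = -0.35 * (-1.45)^3 ≈ 1.07
The first 4 terms are: [-0.35, 0.51, -0.74, 1.07]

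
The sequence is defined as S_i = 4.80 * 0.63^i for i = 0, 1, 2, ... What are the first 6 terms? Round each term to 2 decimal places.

This is a geometric sequence.
i=0: S_0 = 4.8 * 0.63^0 = 4.8
i=1: S_1 = 4.8 * 0.63^1 ≈ 3.02
i=2: S_2 = 4.8 * 0.63^2 ≈ 1.91
i=3: S_3 = 4.8 * 0.63^3 ≈ 1.2
i=4: S_4 = 4.8 * 0.63^4 ≈ 0.76
i=5: S_5 = 4.8 * 0.63^5 ≈ 0.48
The first 6 terms are: [4.8, 3.02, 1.91, 1.2, 0.76, 0.48]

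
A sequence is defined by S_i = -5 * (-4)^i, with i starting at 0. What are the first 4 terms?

This is a geometric sequence.
i=0: S_0 = -5 * (-4)^0 = -5
i=1: S_1 = -5 * (-4)^1 = 20
i=2: S_2 = -5 * (-4)^2 = -80
i=3: S_3 = -5 * (-4)^3 = 320
The first 4 terms are: [-5, 20, -80, 320]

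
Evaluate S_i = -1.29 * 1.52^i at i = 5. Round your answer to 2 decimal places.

S_5 = -1.29 * 1.52^5 ≈ -1.29 * 8.1137 ≈ -10.47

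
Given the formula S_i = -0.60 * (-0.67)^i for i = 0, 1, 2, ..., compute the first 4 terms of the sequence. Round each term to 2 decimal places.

This is a geometric sequence.
i=0: S_0 = -0.6 * (-0.67)^0 = -0.6
i=1: S_1 = -0.6 * (-0.67)^1 ≈ 0.4
i=2: S_2 = -0.6 * (-0.67)^2 ≈ -0.27
i=3: S_3 = -0.6 * (-0.67)^3 ≈ 0.18
The first 4 terms are: [-0.6, 0.4, -0.27, 0.18]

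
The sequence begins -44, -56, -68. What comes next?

Differences: -56 - -44 = -12
This is an arithmetic sequence with common difference d = -12.
Next term = -68 + -12 = -80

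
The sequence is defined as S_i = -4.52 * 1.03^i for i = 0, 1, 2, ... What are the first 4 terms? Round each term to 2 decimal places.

This is a geometric sequence.
i=0: S_0 = -4.52 * 1.03^0 = -4.52
i=1: S_1 = -4.52 * 1.03^1 ≈ -4.66
i=2: S_2 = -4.52 * 1.03^2 ≈ -4.8
i=3: S_3 = -4.52 * 1.03^3 ≈ -4.94
The first 4 terms are: [-4.52, -4.66, -4.8, -4.94]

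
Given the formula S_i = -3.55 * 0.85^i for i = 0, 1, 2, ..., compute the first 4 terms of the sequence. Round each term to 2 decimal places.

This is a geometric sequence.
i=0: S_0 = -3.55 * 0.85^0 = -3.55
i=1: S_1 = -3.55 * 0.85^1 ≈ -3.02
i=2: S_2 = -3.55 * 0.85^2 ≈ -2.56
i=3: S_3 = -3.55 * 0.85^3 ≈ -2.18
The first 4 terms are: [-3.55, -3.02, -2.56, -2.18]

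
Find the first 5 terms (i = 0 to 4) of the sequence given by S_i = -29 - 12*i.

This is an arithmetic sequence.
i=0: S_0 = -29 + -12*0 = -29
i=1: S_1 = -29 + -12*1 = -41
i=2: S_2 = -29 + -12*2 = -53
i=3: S_3 = -29 + -12*3 = -65
i=4: S_4 = -29 + -12*4 = -77
The first 5 terms are: [-29, -41, -53, -65, -77]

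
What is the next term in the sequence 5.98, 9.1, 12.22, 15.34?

Differences: 9.1 - 5.98 = 3.12
This is an arithmetic sequence with common difference d = 3.12.
Next term = 15.34 + 3.12 = 18.46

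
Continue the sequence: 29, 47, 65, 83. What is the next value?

Differences: 47 - 29 = 18
This is an arithmetic sequence with common difference d = 18.
Next term = 83 + 18 = 101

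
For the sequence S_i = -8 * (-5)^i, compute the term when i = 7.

S_7 = -8 * (-5)^7 = -8 * -78125 = 625000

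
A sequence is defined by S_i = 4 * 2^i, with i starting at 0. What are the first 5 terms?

This is a geometric sequence.
i=0: S_0 = 4 * 2^0 = 4
i=1: S_1 = 4 * 2^1 = 8
i=2: S_2 = 4 * 2^2 = 16
i=3: S_3 = 4 * 2^3 = 32
i=4: S_4 = 4 * 2^4 = 64
The first 5 terms are: [4, 8, 16, 32, 64]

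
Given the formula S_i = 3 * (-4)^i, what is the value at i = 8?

S_8 = 3 * (-4)^8 = 3 * 65536 = 196608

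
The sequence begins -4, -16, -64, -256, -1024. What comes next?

Ratios: -16 / -4 = 4.0
This is a geometric sequence with common ratio r = 4.
Next term = -1024 * 4 = -4096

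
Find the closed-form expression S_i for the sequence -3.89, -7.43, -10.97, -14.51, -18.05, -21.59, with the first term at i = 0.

Check differences: -7.43 - -3.89 = -3.54
-10.97 - -7.43 = -3.54
Common difference d = -3.54.
First term a = -3.89.
Formula: S_i = -3.89 - 3.54*i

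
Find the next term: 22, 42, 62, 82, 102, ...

Differences: 42 - 22 = 20
This is an arithmetic sequence with common difference d = 20.
Next term = 102 + 20 = 122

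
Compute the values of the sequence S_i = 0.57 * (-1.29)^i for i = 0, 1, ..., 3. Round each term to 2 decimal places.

This is a geometric sequence.
i=0: S_0 = 0.57 * (-1.29)^0 = 0.57
i=1: S_1 = 0.57 * (-1.29)^1 ≈ -0.74
i=2: S_2 = 0.57 * (-1.29)^2 ≈ 0.95
i=3: S_3 = 0.57 * (-1.29)^3 ≈ -1.22
The first 4 terms are: [0.57, -0.74, 0.95, -1.22]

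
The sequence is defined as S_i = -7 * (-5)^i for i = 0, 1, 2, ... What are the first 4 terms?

This is a geometric sequence.
i=0: S_0 = -7 * (-5)^0 = -7
i=1: S_1 = -7 * (-5)^1 = 35
i=2: S_2 = -7 * (-5)^2 = -175
i=3: S_3 = -7 * (-5)^3 = 875
The first 4 terms are: [-7, 35, -175, 875]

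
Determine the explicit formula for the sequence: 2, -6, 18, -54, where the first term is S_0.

Check ratios: -6 / 2 = -3.0
Common ratio r = -3.
First term a = 2.
Formula: S_i = 2 * (-3)^i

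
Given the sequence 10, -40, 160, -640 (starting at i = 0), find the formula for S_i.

Check ratios: -40 / 10 = -4.0
Common ratio r = -4.
First term a = 10.
Formula: S_i = 10 * (-4)^i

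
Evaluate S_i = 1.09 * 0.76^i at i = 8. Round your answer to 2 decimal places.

S_8 = 1.09 * 0.76^8 ≈ 1.09 * 0.1113 ≈ 0.12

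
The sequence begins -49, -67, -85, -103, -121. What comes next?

Differences: -67 - -49 = -18
This is an arithmetic sequence with common difference d = -18.
Next term = -121 + -18 = -139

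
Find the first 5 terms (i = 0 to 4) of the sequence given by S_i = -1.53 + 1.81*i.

This is an arithmetic sequence.
i=0: S_0 = -1.53 + 1.81*0 = -1.53
i=1: S_1 = -1.53 + 1.81*1 = 0.28
i=2: S_2 = -1.53 + 1.81*2 = 2.09
i=3: S_3 = -1.53 + 1.81*3 = 3.9
i=4: S_4 = -1.53 + 1.81*4 = 5.71
The first 5 terms are: [-1.53, 0.28, 2.09, 3.9, 5.71]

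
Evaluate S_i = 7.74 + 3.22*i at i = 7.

S_7 = 7.74 + 3.22*7 = 7.74 + 22.54 = 30.28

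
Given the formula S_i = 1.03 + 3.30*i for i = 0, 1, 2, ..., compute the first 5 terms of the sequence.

This is an arithmetic sequence.
i=0: S_0 = 1.03 + 3.3*0 = 1.03
i=1: S_1 = 1.03 + 3.3*1 = 4.33
i=2: S_2 = 1.03 + 3.3*2 = 7.63
i=3: S_3 = 1.03 + 3.3*3 = 10.93
i=4: S_4 = 1.03 + 3.3*4 = 14.23
The first 5 terms are: [1.03, 4.33, 7.63, 10.93, 14.23]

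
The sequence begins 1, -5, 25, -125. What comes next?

Ratios: -5 / 1 = -5.0
This is a geometric sequence with common ratio r = -5.
Next term = -125 * -5 = 625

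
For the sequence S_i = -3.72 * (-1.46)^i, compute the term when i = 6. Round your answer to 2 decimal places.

S_6 = -3.72 * (-1.46)^6 ≈ -3.72 * 9.6854 ≈ -36.03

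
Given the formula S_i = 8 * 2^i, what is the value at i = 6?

S_6 = 8 * 2^6 = 8 * 64 = 512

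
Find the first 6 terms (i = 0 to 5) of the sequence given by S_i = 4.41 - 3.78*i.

This is an arithmetic sequence.
i=0: S_0 = 4.41 + -3.78*0 = 4.41
i=1: S_1 = 4.41 + -3.78*1 = 0.63
i=2: S_2 = 4.41 + -3.78*2 = -3.15
i=3: S_3 = 4.41 + -3.78*3 = -6.93
i=4: S_4 = 4.41 + -3.78*4 = -10.71
i=5: S_5 = 4.41 + -3.78*5 = -14.49
The first 6 terms are: [4.41, 0.63, -3.15, -6.93, -10.71, -14.49]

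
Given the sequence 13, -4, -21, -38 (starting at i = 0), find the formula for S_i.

Check differences: -4 - 13 = -17
-21 - -4 = -17
Common difference d = -17.
First term a = 13.
Formula: S_i = 13 - 17*i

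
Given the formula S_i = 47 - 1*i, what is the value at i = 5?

S_5 = 47 + -1*5 = 47 + -5 = 42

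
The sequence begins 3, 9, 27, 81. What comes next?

Ratios: 9 / 3 = 3.0
This is a geometric sequence with common ratio r = 3.
Next term = 81 * 3 = 243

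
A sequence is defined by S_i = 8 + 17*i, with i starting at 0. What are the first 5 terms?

This is an arithmetic sequence.
i=0: S_0 = 8 + 17*0 = 8
i=1: S_1 = 8 + 17*1 = 25
i=2: S_2 = 8 + 17*2 = 42
i=3: S_3 = 8 + 17*3 = 59
i=4: S_4 = 8 + 17*4 = 76
The first 5 terms are: [8, 25, 42, 59, 76]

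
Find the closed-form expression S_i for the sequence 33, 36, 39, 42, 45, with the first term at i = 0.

Check differences: 36 - 33 = 3
39 - 36 = 3
Common difference d = 3.
First term a = 33.
Formula: S_i = 33 + 3*i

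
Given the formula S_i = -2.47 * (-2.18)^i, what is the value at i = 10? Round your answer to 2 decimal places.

S_10 = -2.47 * (-2.18)^10 ≈ -2.47 * 2424.1804 ≈ -5987.73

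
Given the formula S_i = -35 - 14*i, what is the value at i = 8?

S_8 = -35 + -14*8 = -35 + -112 = -147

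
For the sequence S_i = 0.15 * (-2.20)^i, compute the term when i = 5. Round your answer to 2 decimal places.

S_5 = 0.15 * (-2.2)^5 ≈ 0.15 * -51.5363 ≈ -7.73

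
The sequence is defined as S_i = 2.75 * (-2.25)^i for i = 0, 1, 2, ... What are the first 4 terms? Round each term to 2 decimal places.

This is a geometric sequence.
i=0: S_0 = 2.75 * (-2.25)^0 = 2.75
i=1: S_1 = 2.75 * (-2.25)^1 ≈ -6.19
i=2: S_2 = 2.75 * (-2.25)^2 ≈ 13.92
i=3: S_3 = 2.75 * (-2.25)^3 ≈ -31.32
The first 4 terms are: [2.75, -6.19, 13.92, -31.32]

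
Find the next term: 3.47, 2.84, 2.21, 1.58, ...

Differences: 2.84 - 3.47 = -0.63
This is an arithmetic sequence with common difference d = -0.63.
Next term = 1.58 + -0.63 = 0.95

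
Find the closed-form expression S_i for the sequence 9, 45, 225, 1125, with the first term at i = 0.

Check ratios: 45 / 9 = 5.0
Common ratio r = 5.
First term a = 9.
Formula: S_i = 9 * 5^i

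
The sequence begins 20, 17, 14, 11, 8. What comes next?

Differences: 17 - 20 = -3
This is an arithmetic sequence with common difference d = -3.
Next term = 8 + -3 = 5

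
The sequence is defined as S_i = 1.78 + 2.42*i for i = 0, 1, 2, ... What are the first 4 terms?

This is an arithmetic sequence.
i=0: S_0 = 1.78 + 2.42*0 = 1.78
i=1: S_1 = 1.78 + 2.42*1 = 4.2
i=2: S_2 = 1.78 + 2.42*2 = 6.62
i=3: S_3 = 1.78 + 2.42*3 = 9.04
The first 4 terms are: [1.78, 4.2, 6.62, 9.04]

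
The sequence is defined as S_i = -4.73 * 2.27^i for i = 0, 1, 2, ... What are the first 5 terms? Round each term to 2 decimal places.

This is a geometric sequence.
i=0: S_0 = -4.73 * 2.27^0 = -4.73
i=1: S_1 = -4.73 * 2.27^1 ≈ -10.74
i=2: S_2 = -4.73 * 2.27^2 ≈ -24.37
i=3: S_3 = -4.73 * 2.27^3 ≈ -55.33
i=4: S_4 = -4.73 * 2.27^4 ≈ -125.59
The first 5 terms are: [-4.73, -10.74, -24.37, -55.33, -125.59]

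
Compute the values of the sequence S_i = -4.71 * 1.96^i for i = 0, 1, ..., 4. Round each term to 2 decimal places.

This is a geometric sequence.
i=0: S_0 = -4.71 * 1.96^0 = -4.71
i=1: S_1 = -4.71 * 1.96^1 ≈ -9.23
i=2: S_2 = -4.71 * 1.96^2 ≈ -18.09
i=3: S_3 = -4.71 * 1.96^3 ≈ -35.46
i=4: S_4 = -4.71 * 1.96^4 ≈ -69.51
The first 5 terms are: [-4.71, -9.23, -18.09, -35.46, -69.51]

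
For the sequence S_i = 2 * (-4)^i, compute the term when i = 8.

S_8 = 2 * (-4)^8 = 2 * 65536 = 131072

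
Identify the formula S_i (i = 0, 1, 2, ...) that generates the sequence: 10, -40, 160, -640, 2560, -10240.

Check ratios: -40 / 10 = -4.0
Common ratio r = -4.
First term a = 10.
Formula: S_i = 10 * (-4)^i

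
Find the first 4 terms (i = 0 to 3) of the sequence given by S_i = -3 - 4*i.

This is an arithmetic sequence.
i=0: S_0 = -3 + -4*0 = -3
i=1: S_1 = -3 + -4*1 = -7
i=2: S_2 = -3 + -4*2 = -11
i=3: S_3 = -3 + -4*3 = -15
The first 4 terms are: [-3, -7, -11, -15]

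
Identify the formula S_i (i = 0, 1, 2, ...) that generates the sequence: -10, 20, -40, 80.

Check ratios: 20 / -10 = -2.0
Common ratio r = -2.
First term a = -10.
Formula: S_i = -10 * (-2)^i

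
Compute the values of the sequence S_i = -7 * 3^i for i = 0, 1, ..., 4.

This is a geometric sequence.
i=0: S_0 = -7 * 3^0 = -7
i=1: S_1 = -7 * 3^1 = -21
i=2: S_2 = -7 * 3^2 = -63
i=3: S_3 = -7 * 3^3 = -189
i=4: S_4 = -7 * 3^4 = -567
The first 5 terms are: [-7, -21, -63, -189, -567]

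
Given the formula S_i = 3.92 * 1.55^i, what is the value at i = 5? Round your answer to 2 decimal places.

S_5 = 3.92 * 1.55^5 ≈ 3.92 * 8.9466 ≈ 35.07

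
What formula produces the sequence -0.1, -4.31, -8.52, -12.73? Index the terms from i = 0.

Check differences: -4.31 - -0.1 = -4.21
-8.52 - -4.31 = -4.21
Common difference d = -4.21.
First term a = -0.1.
Formula: S_i = -0.10 - 4.21*i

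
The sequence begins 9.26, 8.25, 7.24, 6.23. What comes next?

Differences: 8.25 - 9.26 = -1.01
This is an arithmetic sequence with common difference d = -1.01.
Next term = 6.23 + -1.01 = 5.22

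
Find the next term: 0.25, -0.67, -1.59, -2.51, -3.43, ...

Differences: -0.67 - 0.25 = -0.92
This is an arithmetic sequence with common difference d = -0.92.
Next term = -3.43 + -0.92 = -4.35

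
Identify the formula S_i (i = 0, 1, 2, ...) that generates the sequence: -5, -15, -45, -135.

Check ratios: -15 / -5 = 3.0
Common ratio r = 3.
First term a = -5.
Formula: S_i = -5 * 3^i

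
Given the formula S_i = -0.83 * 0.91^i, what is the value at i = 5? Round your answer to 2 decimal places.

S_5 = -0.83 * 0.91^5 ≈ -0.83 * 0.624 ≈ -0.52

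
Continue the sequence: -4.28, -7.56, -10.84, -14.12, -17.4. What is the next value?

Differences: -7.56 - -4.28 = -3.28
This is an arithmetic sequence with common difference d = -3.28.
Next term = -17.4 + -3.28 = -20.68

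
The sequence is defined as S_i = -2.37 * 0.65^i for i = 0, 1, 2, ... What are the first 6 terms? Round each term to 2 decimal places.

This is a geometric sequence.
i=0: S_0 = -2.37 * 0.65^0 = -2.37
i=1: S_1 = -2.37 * 0.65^1 ≈ -1.54
i=2: S_2 = -2.37 * 0.65^2 ≈ -1.0
i=3: S_3 = -2.37 * 0.65^3 ≈ -0.65
i=4: S_4 = -2.37 * 0.65^4 ≈ -0.42
i=5: S_5 = -2.37 * 0.65^5 ≈ -0.27
The first 6 terms are: [-2.37, -1.54, -1.0, -0.65, -0.42, -0.27]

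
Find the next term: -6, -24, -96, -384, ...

Ratios: -24 / -6 = 4.0
This is a geometric sequence with common ratio r = 4.
Next term = -384 * 4 = -1536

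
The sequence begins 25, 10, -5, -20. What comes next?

Differences: 10 - 25 = -15
This is an arithmetic sequence with common difference d = -15.
Next term = -20 + -15 = -35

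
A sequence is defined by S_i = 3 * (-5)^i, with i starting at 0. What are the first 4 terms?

This is a geometric sequence.
i=0: S_0 = 3 * (-5)^0 = 3
i=1: S_1 = 3 * (-5)^1 = -15
i=2: S_2 = 3 * (-5)^2 = 75
i=3: S_3 = 3 * (-5)^3 = -375
The first 4 terms are: [3, -15, 75, -375]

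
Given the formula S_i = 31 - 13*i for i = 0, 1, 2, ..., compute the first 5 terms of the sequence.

This is an arithmetic sequence.
i=0: S_0 = 31 + -13*0 = 31
i=1: S_1 = 31 + -13*1 = 18
i=2: S_2 = 31 + -13*2 = 5
i=3: S_3 = 31 + -13*3 = -8
i=4: S_4 = 31 + -13*4 = -21
The first 5 terms are: [31, 18, 5, -8, -21]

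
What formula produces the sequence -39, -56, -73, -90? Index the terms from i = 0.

Check differences: -56 - -39 = -17
-73 - -56 = -17
Common difference d = -17.
First term a = -39.
Formula: S_i = -39 - 17*i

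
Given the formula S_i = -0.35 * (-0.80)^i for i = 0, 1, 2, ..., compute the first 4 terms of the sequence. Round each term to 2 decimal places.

This is a geometric sequence.
i=0: S_0 = -0.35 * (-0.8)^0 = -0.35
i=1: S_1 = -0.35 * (-0.8)^1 = 0.28
i=2: S_2 = -0.35 * (-0.8)^2 ≈ -0.22
i=3: S_3 = -0.35 * (-0.8)^3 ≈ 0.18
The first 4 terms are: [-0.35, 0.28, -0.22, 0.18]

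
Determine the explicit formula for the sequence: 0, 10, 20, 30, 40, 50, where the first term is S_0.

Check differences: 10 - 0 = 10
20 - 10 = 10
Common difference d = 10.
First term a = 0.
Formula: S_i = 0 + 10*i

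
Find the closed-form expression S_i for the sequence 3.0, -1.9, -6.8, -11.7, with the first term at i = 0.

Check differences: -1.9 - 3.0 = -4.9
-6.8 - -1.9 = -4.9
Common difference d = -4.9.
First term a = 3.0.
Formula: S_i = 3.00 - 4.90*i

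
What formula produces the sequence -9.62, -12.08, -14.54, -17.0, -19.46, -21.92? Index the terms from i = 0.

Check differences: -12.08 - -9.62 = -2.46
-14.54 - -12.08 = -2.46
Common difference d = -2.46.
First term a = -9.62.
Formula: S_i = -9.62 - 2.46*i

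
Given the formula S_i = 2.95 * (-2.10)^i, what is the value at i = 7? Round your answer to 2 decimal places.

S_7 = 2.95 * (-2.1)^7 ≈ 2.95 * -180.1089 ≈ -531.32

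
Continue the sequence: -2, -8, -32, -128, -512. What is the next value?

Ratios: -8 / -2 = 4.0
This is a geometric sequence with common ratio r = 4.
Next term = -512 * 4 = -2048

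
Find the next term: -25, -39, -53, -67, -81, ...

Differences: -39 - -25 = -14
This is an arithmetic sequence with common difference d = -14.
Next term = -81 + -14 = -95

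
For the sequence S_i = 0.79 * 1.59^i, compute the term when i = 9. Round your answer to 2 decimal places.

S_9 = 0.79 * 1.59^9 ≈ 0.79 * 64.9492 ≈ 51.31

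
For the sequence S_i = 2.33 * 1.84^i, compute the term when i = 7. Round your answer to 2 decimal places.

S_7 = 2.33 * 1.84^7 ≈ 2.33 * 71.4044 ≈ 166.37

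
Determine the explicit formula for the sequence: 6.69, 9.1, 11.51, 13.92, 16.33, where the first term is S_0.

Check differences: 9.1 - 6.69 = 2.41
11.51 - 9.1 = 2.41
Common difference d = 2.41.
First term a = 6.69.
Formula: S_i = 6.69 + 2.41*i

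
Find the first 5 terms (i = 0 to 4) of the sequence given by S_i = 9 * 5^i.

This is a geometric sequence.
i=0: S_0 = 9 * 5^0 = 9
i=1: S_1 = 9 * 5^1 = 45
i=2: S_2 = 9 * 5^2 = 225
i=3: S_3 = 9 * 5^3 = 1125
i=4: S_4 = 9 * 5^4 = 5625
The first 5 terms are: [9, 45, 225, 1125, 5625]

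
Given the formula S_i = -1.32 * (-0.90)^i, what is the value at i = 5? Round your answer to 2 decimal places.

S_5 = -1.32 * (-0.9)^5 ≈ -1.32 * -0.5905 ≈ 0.78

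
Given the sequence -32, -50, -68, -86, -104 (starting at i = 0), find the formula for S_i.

Check differences: -50 - -32 = -18
-68 - -50 = -18
Common difference d = -18.
First term a = -32.
Formula: S_i = -32 - 18*i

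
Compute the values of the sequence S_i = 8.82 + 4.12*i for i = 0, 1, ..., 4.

This is an arithmetic sequence.
i=0: S_0 = 8.82 + 4.12*0 = 8.82
i=1: S_1 = 8.82 + 4.12*1 = 12.94
i=2: S_2 = 8.82 + 4.12*2 = 17.06
i=3: S_3 = 8.82 + 4.12*3 = 21.18
i=4: S_4 = 8.82 + 4.12*4 = 25.3
The first 5 terms are: [8.82, 12.94, 17.06, 21.18, 25.3]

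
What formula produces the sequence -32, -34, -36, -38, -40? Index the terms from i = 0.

Check differences: -34 - -32 = -2
-36 - -34 = -2
Common difference d = -2.
First term a = -32.
Formula: S_i = -32 - 2*i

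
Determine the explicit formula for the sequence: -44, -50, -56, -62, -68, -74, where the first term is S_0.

Check differences: -50 - -44 = -6
-56 - -50 = -6
Common difference d = -6.
First term a = -44.
Formula: S_i = -44 - 6*i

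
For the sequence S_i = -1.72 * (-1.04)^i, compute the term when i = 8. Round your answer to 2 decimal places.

S_8 = -1.72 * (-1.04)^8 ≈ -1.72 * 1.3686 ≈ -2.35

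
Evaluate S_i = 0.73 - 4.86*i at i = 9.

S_9 = 0.73 + -4.86*9 = 0.73 + -43.74 = -43.01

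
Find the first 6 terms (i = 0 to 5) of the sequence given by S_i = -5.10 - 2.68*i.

This is an arithmetic sequence.
i=0: S_0 = -5.1 + -2.68*0 = -5.1
i=1: S_1 = -5.1 + -2.68*1 = -7.78
i=2: S_2 = -5.1 + -2.68*2 = -10.46
i=3: S_3 = -5.1 + -2.68*3 = -13.14
i=4: S_4 = -5.1 + -2.68*4 = -15.82
i=5: S_5 = -5.1 + -2.68*5 = -18.5
The first 6 terms are: [-5.1, -7.78, -10.46, -13.14, -15.82, -18.5]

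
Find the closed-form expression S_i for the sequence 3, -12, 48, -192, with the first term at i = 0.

Check ratios: -12 / 3 = -4.0
Common ratio r = -4.
First term a = 3.
Formula: S_i = 3 * (-4)^i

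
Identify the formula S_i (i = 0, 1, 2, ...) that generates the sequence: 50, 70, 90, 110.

Check differences: 70 - 50 = 20
90 - 70 = 20
Common difference d = 20.
First term a = 50.
Formula: S_i = 50 + 20*i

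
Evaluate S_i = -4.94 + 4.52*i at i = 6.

S_6 = -4.94 + 4.52*6 = -4.94 + 27.12 = 22.18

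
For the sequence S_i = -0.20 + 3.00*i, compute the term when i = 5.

S_5 = -0.2 + 3.0*5 = -0.2 + 15.0 = 14.8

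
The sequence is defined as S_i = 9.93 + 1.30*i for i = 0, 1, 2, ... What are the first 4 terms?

This is an arithmetic sequence.
i=0: S_0 = 9.93 + 1.3*0 = 9.93
i=1: S_1 = 9.93 + 1.3*1 = 11.23
i=2: S_2 = 9.93 + 1.3*2 = 12.53
i=3: S_3 = 9.93 + 1.3*3 = 13.83
The first 4 terms are: [9.93, 11.23, 12.53, 13.83]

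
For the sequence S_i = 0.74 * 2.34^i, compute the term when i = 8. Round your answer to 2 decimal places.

S_8 = 0.74 * 2.34^8 ≈ 0.74 * 898.932 ≈ 665.21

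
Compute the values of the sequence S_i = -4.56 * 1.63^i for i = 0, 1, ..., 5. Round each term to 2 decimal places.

This is a geometric sequence.
i=0: S_0 = -4.56 * 1.63^0 = -4.56
i=1: S_1 = -4.56 * 1.63^1 ≈ -7.43
i=2: S_2 = -4.56 * 1.63^2 ≈ -12.12
i=3: S_3 = -4.56 * 1.63^3 ≈ -19.75
i=4: S_4 = -4.56 * 1.63^4 ≈ -32.19
i=5: S_5 = -4.56 * 1.63^5 ≈ -52.47
The first 6 terms are: [-4.56, -7.43, -12.12, -19.75, -32.19, -52.47]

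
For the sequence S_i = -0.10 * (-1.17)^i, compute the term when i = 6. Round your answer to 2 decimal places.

S_6 = -0.1 * (-1.17)^6 ≈ -0.1 * 2.5652 ≈ -0.26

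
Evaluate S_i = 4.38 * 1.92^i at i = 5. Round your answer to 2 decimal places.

S_5 = 4.38 * 1.92^5 ≈ 4.38 * 26.0919 ≈ 114.28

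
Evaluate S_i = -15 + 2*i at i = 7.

S_7 = -15 + 2*7 = -15 + 14 = -1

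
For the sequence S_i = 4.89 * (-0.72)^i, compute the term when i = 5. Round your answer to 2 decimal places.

S_5 = 4.89 * (-0.72)^5 ≈ 4.89 * -0.1935 ≈ -0.95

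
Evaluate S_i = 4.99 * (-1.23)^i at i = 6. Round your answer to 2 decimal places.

S_6 = 4.99 * (-1.23)^6 ≈ 4.99 * 3.4628 ≈ 17.28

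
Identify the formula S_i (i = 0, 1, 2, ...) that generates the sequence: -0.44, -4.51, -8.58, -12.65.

Check differences: -4.51 - -0.44 = -4.07
-8.58 - -4.51 = -4.07
Common difference d = -4.07.
First term a = -0.44.
Formula: S_i = -0.44 - 4.07*i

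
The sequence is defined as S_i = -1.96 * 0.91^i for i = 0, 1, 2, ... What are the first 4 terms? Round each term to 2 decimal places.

This is a geometric sequence.
i=0: S_0 = -1.96 * 0.91^0 = -1.96
i=1: S_1 = -1.96 * 0.91^1 ≈ -1.78
i=2: S_2 = -1.96 * 0.91^2 ≈ -1.62
i=3: S_3 = -1.96 * 0.91^3 ≈ -1.48
The first 4 terms are: [-1.96, -1.78, -1.62, -1.48]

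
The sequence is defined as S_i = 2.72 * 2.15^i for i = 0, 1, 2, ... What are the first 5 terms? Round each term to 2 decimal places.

This is a geometric sequence.
i=0: S_0 = 2.72 * 2.15^0 = 2.72
i=1: S_1 = 2.72 * 2.15^1 ≈ 5.85
i=2: S_2 = 2.72 * 2.15^2 ≈ 12.57
i=3: S_3 = 2.72 * 2.15^3 ≈ 27.03
i=4: S_4 = 2.72 * 2.15^4 ≈ 58.12
The first 5 terms are: [2.72, 5.85, 12.57, 27.03, 58.12]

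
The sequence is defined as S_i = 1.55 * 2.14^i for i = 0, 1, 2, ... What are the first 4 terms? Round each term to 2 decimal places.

This is a geometric sequence.
i=0: S_0 = 1.55 * 2.14^0 = 1.55
i=1: S_1 = 1.55 * 2.14^1 ≈ 3.32
i=2: S_2 = 1.55 * 2.14^2 ≈ 7.1
i=3: S_3 = 1.55 * 2.14^3 ≈ 15.19
The first 4 terms are: [1.55, 3.32, 7.1, 15.19]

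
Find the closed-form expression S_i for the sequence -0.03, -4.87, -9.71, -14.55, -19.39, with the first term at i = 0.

Check differences: -4.87 - -0.03 = -4.84
-9.71 - -4.87 = -4.84
Common difference d = -4.84.
First term a = -0.03.
Formula: S_i = -0.03 - 4.84*i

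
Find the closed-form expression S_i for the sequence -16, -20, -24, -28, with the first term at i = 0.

Check differences: -20 - -16 = -4
-24 - -20 = -4
Common difference d = -4.
First term a = -16.
Formula: S_i = -16 - 4*i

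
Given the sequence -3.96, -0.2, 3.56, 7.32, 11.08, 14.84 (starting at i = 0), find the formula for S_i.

Check differences: -0.2 - -3.96 = 3.76
3.56 - -0.2 = 3.76
Common difference d = 3.76.
First term a = -3.96.
Formula: S_i = -3.96 + 3.76*i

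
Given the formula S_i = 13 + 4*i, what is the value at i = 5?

S_5 = 13 + 4*5 = 13 + 20 = 33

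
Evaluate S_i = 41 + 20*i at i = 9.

S_9 = 41 + 20*9 = 41 + 180 = 221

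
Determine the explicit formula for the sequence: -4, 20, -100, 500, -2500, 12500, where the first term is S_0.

Check ratios: 20 / -4 = -5.0
Common ratio r = -5.
First term a = -4.
Formula: S_i = -4 * (-5)^i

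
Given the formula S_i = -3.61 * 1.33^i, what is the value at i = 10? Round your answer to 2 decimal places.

S_10 = -3.61 * 1.33^10 ≈ -3.61 * 17.3187 ≈ -62.52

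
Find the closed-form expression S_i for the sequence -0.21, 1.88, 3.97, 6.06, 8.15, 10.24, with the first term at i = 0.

Check differences: 1.88 - -0.21 = 2.09
3.97 - 1.88 = 2.09
Common difference d = 2.09.
First term a = -0.21.
Formula: S_i = -0.21 + 2.09*i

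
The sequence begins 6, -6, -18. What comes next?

Differences: -6 - 6 = -12
This is an arithmetic sequence with common difference d = -12.
Next term = -18 + -12 = -30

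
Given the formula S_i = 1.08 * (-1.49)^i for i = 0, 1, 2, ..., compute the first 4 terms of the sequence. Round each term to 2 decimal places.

This is a geometric sequence.
i=0: S_0 = 1.08 * (-1.49)^0 = 1.08
i=1: S_1 = 1.08 * (-1.49)^1 ≈ -1.61
i=2: S_2 = 1.08 * (-1.49)^2 ≈ 2.4
i=3: S_3 = 1.08 * (-1.49)^3 ≈ -3.57
The first 4 terms are: [1.08, -1.61, 2.4, -3.57]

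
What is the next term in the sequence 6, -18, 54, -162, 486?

Ratios: -18 / 6 = -3.0
This is a geometric sequence with common ratio r = -3.
Next term = 486 * -3 = -1458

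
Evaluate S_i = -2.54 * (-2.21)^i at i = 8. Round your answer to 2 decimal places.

S_8 = -2.54 * (-2.21)^8 ≈ -2.54 * 569.034 ≈ -1445.35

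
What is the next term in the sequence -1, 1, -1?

Ratios: 1 / -1 = -1.0
This is a geometric sequence with common ratio r = -1.
Next term = -1 * -1 = 1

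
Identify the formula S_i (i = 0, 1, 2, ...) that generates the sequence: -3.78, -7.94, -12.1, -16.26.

Check differences: -7.94 - -3.78 = -4.16
-12.1 - -7.94 = -4.16
Common difference d = -4.16.
First term a = -3.78.
Formula: S_i = -3.78 - 4.16*i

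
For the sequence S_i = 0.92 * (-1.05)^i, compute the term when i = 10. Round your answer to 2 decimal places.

S_10 = 0.92 * (-1.05)^10 ≈ 0.92 * 1.6289 ≈ 1.5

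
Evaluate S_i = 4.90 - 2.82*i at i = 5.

S_5 = 4.9 + -2.82*5 = 4.9 + -14.1 = -9.2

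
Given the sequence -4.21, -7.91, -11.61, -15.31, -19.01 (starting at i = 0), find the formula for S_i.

Check differences: -7.91 - -4.21 = -3.7
-11.61 - -7.91 = -3.7
Common difference d = -3.7.
First term a = -4.21.
Formula: S_i = -4.21 - 3.70*i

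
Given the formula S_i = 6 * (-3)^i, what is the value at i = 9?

S_9 = 6 * (-3)^9 = 6 * -19683 = -118098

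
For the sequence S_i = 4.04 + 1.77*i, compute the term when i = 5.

S_5 = 4.04 + 1.77*5 = 4.04 + 8.85 = 12.89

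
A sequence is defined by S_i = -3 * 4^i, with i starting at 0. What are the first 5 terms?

This is a geometric sequence.
i=0: S_0 = -3 * 4^0 = -3
i=1: S_1 = -3 * 4^1 = -12
i=2: S_2 = -3 * 4^2 = -48
i=3: S_3 = -3 * 4^3 = -192
i=4: S_4 = -3 * 4^4 = -768
The first 5 terms are: [-3, -12, -48, -192, -768]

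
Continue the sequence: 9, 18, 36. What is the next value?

Ratios: 18 / 9 = 2.0
This is a geometric sequence with common ratio r = 2.
Next term = 36 * 2 = 72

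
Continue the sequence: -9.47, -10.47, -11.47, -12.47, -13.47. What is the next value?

Differences: -10.47 - -9.47 = -1.0
This is an arithmetic sequence with common difference d = -1.0.
Next term = -13.47 + -1.0 = -14.47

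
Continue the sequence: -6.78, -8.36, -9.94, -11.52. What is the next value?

Differences: -8.36 - -6.78 = -1.58
This is an arithmetic sequence with common difference d = -1.58.
Next term = -11.52 + -1.58 = -13.1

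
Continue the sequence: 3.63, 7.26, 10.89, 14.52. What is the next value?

Differences: 7.26 - 3.63 = 3.63
This is an arithmetic sequence with common difference d = 3.63.
Next term = 14.52 + 3.63 = 18.15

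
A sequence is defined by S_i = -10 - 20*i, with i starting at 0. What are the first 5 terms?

This is an arithmetic sequence.
i=0: S_0 = -10 + -20*0 = -10
i=1: S_1 = -10 + -20*1 = -30
i=2: S_2 = -10 + -20*2 = -50
i=3: S_3 = -10 + -20*3 = -70
i=4: S_4 = -10 + -20*4 = -90
The first 5 terms are: [-10, -30, -50, -70, -90]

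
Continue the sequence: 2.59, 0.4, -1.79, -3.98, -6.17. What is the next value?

Differences: 0.4 - 2.59 = -2.19
This is an arithmetic sequence with common difference d = -2.19.
Next term = -6.17 + -2.19 = -8.36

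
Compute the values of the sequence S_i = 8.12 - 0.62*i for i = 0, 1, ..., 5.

This is an arithmetic sequence.
i=0: S_0 = 8.12 + -0.62*0 = 8.12
i=1: S_1 = 8.12 + -0.62*1 = 7.5
i=2: S_2 = 8.12 + -0.62*2 = 6.88
i=3: S_3 = 8.12 + -0.62*3 = 6.26
i=4: S_4 = 8.12 + -0.62*4 = 5.64
i=5: S_5 = 8.12 + -0.62*5 = 5.02
The first 6 terms are: [8.12, 7.5, 6.88, 6.26, 5.64, 5.02]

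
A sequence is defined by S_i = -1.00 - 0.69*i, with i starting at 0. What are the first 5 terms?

This is an arithmetic sequence.
i=0: S_0 = -1.0 + -0.69*0 = -1.0
i=1: S_1 = -1.0 + -0.69*1 = -1.69
i=2: S_2 = -1.0 + -0.69*2 = -2.38
i=3: S_3 = -1.0 + -0.69*3 = -3.07
i=4: S_4 = -1.0 + -0.69*4 = -3.76
The first 5 terms are: [-1.0, -1.69, -2.38, -3.07, -3.76]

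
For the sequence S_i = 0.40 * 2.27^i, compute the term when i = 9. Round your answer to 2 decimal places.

S_9 = 0.4 * 2.27^9 ≈ 0.4 * 1600.4154 ≈ 640.17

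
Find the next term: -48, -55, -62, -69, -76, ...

Differences: -55 - -48 = -7
This is an arithmetic sequence with common difference d = -7.
Next term = -76 + -7 = -83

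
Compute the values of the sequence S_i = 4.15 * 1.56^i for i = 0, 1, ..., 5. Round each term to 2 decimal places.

This is a geometric sequence.
i=0: S_0 = 4.15 * 1.56^0 = 4.15
i=1: S_1 = 4.15 * 1.56^1 ≈ 6.47
i=2: S_2 = 4.15 * 1.56^2 ≈ 10.1
i=3: S_3 = 4.15 * 1.56^3 ≈ 15.76
i=4: S_4 = 4.15 * 1.56^4 ≈ 24.58
i=5: S_5 = 4.15 * 1.56^5 ≈ 38.34
The first 6 terms are: [4.15, 6.47, 10.1, 15.76, 24.58, 38.34]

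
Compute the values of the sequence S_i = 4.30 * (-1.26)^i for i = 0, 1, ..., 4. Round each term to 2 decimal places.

This is a geometric sequence.
i=0: S_0 = 4.3 * (-1.26)^0 = 4.3
i=1: S_1 = 4.3 * (-1.26)^1 ≈ -5.42
i=2: S_2 = 4.3 * (-1.26)^2 ≈ 6.83
i=3: S_3 = 4.3 * (-1.26)^3 ≈ -8.6
i=4: S_4 = 4.3 * (-1.26)^4 ≈ 10.84
The first 5 terms are: [4.3, -5.42, 6.83, -8.6, 10.84]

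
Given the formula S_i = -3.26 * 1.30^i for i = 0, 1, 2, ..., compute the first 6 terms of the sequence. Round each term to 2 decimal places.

This is a geometric sequence.
i=0: S_0 = -3.26 * 1.3^0 = -3.26
i=1: S_1 = -3.26 * 1.3^1 ≈ -4.24
i=2: S_2 = -3.26 * 1.3^2 ≈ -5.51
i=3: S_3 = -3.26 * 1.3^3 ≈ -7.16
i=4: S_4 = -3.26 * 1.3^4 ≈ -9.31
i=5: S_5 = -3.26 * 1.3^5 ≈ -12.1
The first 6 terms are: [-3.26, -4.24, -5.51, -7.16, -9.31, -12.1]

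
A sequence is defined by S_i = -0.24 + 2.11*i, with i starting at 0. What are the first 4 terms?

This is an arithmetic sequence.
i=0: S_0 = -0.24 + 2.11*0 = -0.24
i=1: S_1 = -0.24 + 2.11*1 = 1.87
i=2: S_2 = -0.24 + 2.11*2 = 3.98
i=3: S_3 = -0.24 + 2.11*3 = 6.09
The first 4 terms are: [-0.24, 1.87, 3.98, 6.09]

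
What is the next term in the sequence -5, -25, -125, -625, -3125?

Ratios: -25 / -5 = 5.0
This is a geometric sequence with common ratio r = 5.
Next term = -3125 * 5 = -15625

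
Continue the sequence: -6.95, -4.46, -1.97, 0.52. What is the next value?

Differences: -4.46 - -6.95 = 2.49
This is an arithmetic sequence with common difference d = 2.49.
Next term = 0.52 + 2.49 = 3.01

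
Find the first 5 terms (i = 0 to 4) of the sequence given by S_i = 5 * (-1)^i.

This is a geometric sequence.
i=0: S_0 = 5 * (-1)^0 = 5
i=1: S_1 = 5 * (-1)^1 = -5
i=2: S_2 = 5 * (-1)^2 = 5
i=3: S_3 = 5 * (-1)^3 = -5
i=4: S_4 = 5 * (-1)^4 = 5
The first 5 terms are: [5, -5, 5, -5, 5]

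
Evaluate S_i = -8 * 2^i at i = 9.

S_9 = -8 * 2^9 = -8 * 512 = -4096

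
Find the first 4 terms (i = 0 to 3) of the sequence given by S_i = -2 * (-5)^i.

This is a geometric sequence.
i=0: S_0 = -2 * (-5)^0 = -2
i=1: S_1 = -2 * (-5)^1 = 10
i=2: S_2 = -2 * (-5)^2 = -50
i=3: S_3 = -2 * (-5)^3 = 250
The first 4 terms are: [-2, 10, -50, 250]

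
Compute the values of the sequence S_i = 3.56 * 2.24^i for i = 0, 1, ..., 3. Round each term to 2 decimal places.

This is a geometric sequence.
i=0: S_0 = 3.56 * 2.24^0 = 3.56
i=1: S_1 = 3.56 * 2.24^1 ≈ 7.97
i=2: S_2 = 3.56 * 2.24^2 ≈ 17.86
i=3: S_3 = 3.56 * 2.24^3 ≈ 40.01
The first 4 terms are: [3.56, 7.97, 17.86, 40.01]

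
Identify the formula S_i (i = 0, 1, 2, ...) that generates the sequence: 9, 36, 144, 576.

Check ratios: 36 / 9 = 4.0
Common ratio r = 4.
First term a = 9.
Formula: S_i = 9 * 4^i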